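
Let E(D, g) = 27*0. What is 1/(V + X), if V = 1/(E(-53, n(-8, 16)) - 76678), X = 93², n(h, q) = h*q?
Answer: 76678/663188021 ≈ 0.00011562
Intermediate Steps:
X = 8649
E(D, g) = 0
V = -1/76678 (V = 1/(0 - 76678) = 1/(-76678) = -1/76678 ≈ -1.3042e-5)
1/(V + X) = 1/(-1/76678 + 8649) = 1/(663188021/76678) = 76678/663188021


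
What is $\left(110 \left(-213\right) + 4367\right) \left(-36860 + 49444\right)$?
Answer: $-239888792$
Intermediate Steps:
$\left(110 \left(-213\right) + 4367\right) \left(-36860 + 49444\right) = \left(-23430 + 4367\right) 12584 = \left(-19063\right) 12584 = -239888792$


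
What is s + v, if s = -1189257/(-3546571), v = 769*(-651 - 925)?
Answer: -4298244254767/3546571 ≈ -1.2119e+6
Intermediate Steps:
v = -1211944 (v = 769*(-1576) = -1211944)
s = 1189257/3546571 (s = -1189257*(-1/3546571) = 1189257/3546571 ≈ 0.33533)
s + v = 1189257/3546571 - 1211944 = -4298244254767/3546571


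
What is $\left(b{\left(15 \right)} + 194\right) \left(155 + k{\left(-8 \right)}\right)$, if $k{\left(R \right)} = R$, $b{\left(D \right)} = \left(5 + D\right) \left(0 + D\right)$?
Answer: $72618$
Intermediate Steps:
$b{\left(D \right)} = D \left(5 + D\right)$ ($b{\left(D \right)} = \left(5 + D\right) D = D \left(5 + D\right)$)
$\left(b{\left(15 \right)} + 194\right) \left(155 + k{\left(-8 \right)}\right) = \left(15 \left(5 + 15\right) + 194\right) \left(155 - 8\right) = \left(15 \cdot 20 + 194\right) 147 = \left(300 + 194\right) 147 = 494 \cdot 147 = 72618$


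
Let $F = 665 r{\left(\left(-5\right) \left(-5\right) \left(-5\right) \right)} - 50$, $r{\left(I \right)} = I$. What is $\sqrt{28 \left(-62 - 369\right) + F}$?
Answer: $i \sqrt{95243} \approx 308.61 i$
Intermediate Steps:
$F = -83175$ ($F = 665 \left(-5\right) \left(-5\right) \left(-5\right) - 50 = 665 \cdot 25 \left(-5\right) - 50 = 665 \left(-125\right) - 50 = -83125 - 50 = -83175$)
$\sqrt{28 \left(-62 - 369\right) + F} = \sqrt{28 \left(-62 - 369\right) - 83175} = \sqrt{28 \left(-431\right) - 83175} = \sqrt{-12068 - 83175} = \sqrt{-95243} = i \sqrt{95243}$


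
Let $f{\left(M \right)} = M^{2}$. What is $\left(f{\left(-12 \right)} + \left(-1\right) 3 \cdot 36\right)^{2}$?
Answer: $1296$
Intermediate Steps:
$\left(f{\left(-12 \right)} + \left(-1\right) 3 \cdot 36\right)^{2} = \left(\left(-12\right)^{2} + \left(-1\right) 3 \cdot 36\right)^{2} = \left(144 - 108\right)^{2} = 36^{2} = 1296$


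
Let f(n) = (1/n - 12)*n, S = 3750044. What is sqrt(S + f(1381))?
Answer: sqrt(3733473) ≈ 1932.2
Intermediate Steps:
f(n) = n*(-12 + 1/n) (f(n) = (-12 + 1/n)*n = n*(-12 + 1/n))
sqrt(S + f(1381)) = sqrt(3750044 + (1 - 12*1381)) = sqrt(3750044 + (1 - 16572)) = sqrt(3750044 - 16571) = sqrt(3733473)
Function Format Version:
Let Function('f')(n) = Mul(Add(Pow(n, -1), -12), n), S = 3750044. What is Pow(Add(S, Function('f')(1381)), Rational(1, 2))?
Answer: Pow(3733473, Rational(1, 2)) ≈ 1932.2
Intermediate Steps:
Function('f')(n) = Mul(n, Add(-12, Pow(n, -1))) (Function('f')(n) = Mul(Add(-12, Pow(n, -1)), n) = Mul(n, Add(-12, Pow(n, -1))))
Pow(Add(S, Function('f')(1381)), Rational(1, 2)) = Pow(Add(3750044, Add(1, Mul(-12, 1381))), Rational(1, 2)) = Pow(Add(3750044, Add(1, -16572)), Rational(1, 2)) = Pow(Add(3750044, -16571), Rational(1, 2)) = Pow(3733473, Rational(1, 2))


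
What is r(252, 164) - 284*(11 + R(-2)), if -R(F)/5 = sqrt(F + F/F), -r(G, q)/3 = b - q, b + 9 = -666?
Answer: -607 + 1420*I ≈ -607.0 + 1420.0*I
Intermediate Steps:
b = -675 (b = -9 - 666 = -675)
r(G, q) = 2025 + 3*q (r(G, q) = -3*(-675 - q) = 2025 + 3*q)
R(F) = -5*sqrt(1 + F) (R(F) = -5*sqrt(F + F/F) = -5*sqrt(F + 1) = -5*sqrt(1 + F))
r(252, 164) - 284*(11 + R(-2)) = (2025 + 3*164) - 284*(11 - 5*sqrt(1 - 2)) = (2025 + 492) - 284*(11 - 5*I) = 2517 - 284*(11 - 5*I) = 2517 - (3124 - 1420*I) = 2517 + (-3124 + 1420*I) = -607 + 1420*I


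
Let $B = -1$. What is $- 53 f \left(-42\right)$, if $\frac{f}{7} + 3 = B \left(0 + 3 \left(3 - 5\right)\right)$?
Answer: $46746$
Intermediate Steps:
$f = 21$ ($f = -21 + 7 \left(- (0 + 3 \left(3 - 5\right))\right) = -21 + 7 \left(- (0 + 3 \left(-2\right))\right) = -21 + 7 \left(- (0 - 6)\right) = -21 + 7 \left(\left(-1\right) \left(-6\right)\right) = -21 + 7 \cdot 6 = -21 + 42 = 21$)
$- 53 f \left(-42\right) = \left(-53\right) 21 \left(-42\right) = \left(-1113\right) \left(-42\right) = 46746$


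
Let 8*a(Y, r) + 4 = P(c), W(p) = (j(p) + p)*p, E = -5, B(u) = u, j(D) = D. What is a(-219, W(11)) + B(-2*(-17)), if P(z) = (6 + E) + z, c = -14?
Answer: 255/8 ≈ 31.875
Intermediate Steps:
W(p) = 2*p**2 (W(p) = (p + p)*p = (2*p)*p = 2*p**2)
P(z) = 1 + z (P(z) = (6 - 5) + z = 1 + z)
a(Y, r) = -17/8 (a(Y, r) = -1/2 + (1 - 14)/8 = -1/2 + (1/8)*(-13) = -1/2 - 13/8 = -17/8)
a(-219, W(11)) + B(-2*(-17)) = -17/8 - 2*(-17) = -17/8 + 34 = 255/8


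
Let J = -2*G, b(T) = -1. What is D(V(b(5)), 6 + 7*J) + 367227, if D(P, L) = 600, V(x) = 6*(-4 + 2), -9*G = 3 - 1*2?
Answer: 367827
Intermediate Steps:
G = -1/9 (G = -(3 - 1*2)/9 = -(3 - 2)/9 = -1/9*1 = -1/9 ≈ -0.11111)
V(x) = -12 (V(x) = 6*(-2) = -12)
J = 2/9 (J = -2*(-1/9) = 2/9 ≈ 0.22222)
D(V(b(5)), 6 + 7*J) + 367227 = 600 + 367227 = 367827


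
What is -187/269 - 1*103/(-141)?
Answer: 1340/37929 ≈ 0.035329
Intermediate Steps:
-187/269 - 1*103/(-141) = -187*1/269 - 103*(-1/141) = -187/269 + 103/141 = 1340/37929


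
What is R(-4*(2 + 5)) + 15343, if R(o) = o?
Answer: 15315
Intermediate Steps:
R(-4*(2 + 5)) + 15343 = -4*(2 + 5) + 15343 = -4*7 + 15343 = -28 + 15343 = 15315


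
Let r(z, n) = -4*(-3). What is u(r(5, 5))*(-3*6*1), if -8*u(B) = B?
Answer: 27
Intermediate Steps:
r(z, n) = 12
u(B) = -B/8
u(r(5, 5))*(-3*6*1) = (-⅛*12)*(-3*6*1) = -(-27) = -3/2*(-18) = 27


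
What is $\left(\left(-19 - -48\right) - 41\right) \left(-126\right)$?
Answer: $1512$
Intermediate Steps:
$\left(\left(-19 - -48\right) - 41\right) \left(-126\right) = \left(\left(-19 + 48\right) - 41\right) \left(-126\right) = \left(29 - 41\right) \left(-126\right) = \left(-12\right) \left(-126\right) = 1512$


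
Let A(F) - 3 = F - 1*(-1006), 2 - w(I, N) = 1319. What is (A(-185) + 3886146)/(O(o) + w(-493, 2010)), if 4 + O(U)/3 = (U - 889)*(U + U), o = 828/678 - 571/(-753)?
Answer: -9380732964929790/28633176670819 ≈ -327.62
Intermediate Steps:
w(I, N) = -1317 (w(I, N) = 2 - 1*1319 = 2 - 1319 = -1317)
o = 168437/85089 (o = 828*(1/678) - 571*(-1/753) = 138/113 + 571/753 = 168437/85089 ≈ 1.9795)
A(F) = 1009 + F (A(F) = 3 + (F - 1*(-1006)) = 3 + (F + 1006) = 3 + (1006 + F) = 1009 + F)
O(U) = -12 + 6*U*(-889 + U) (O(U) = -12 + 3*((U - 889)*(U + U)) = -12 + 3*((-889 + U)*(2*U)) = -12 + 3*(2*U*(-889 + U)) = -12 + 6*U*(-889 + U))
(A(-185) + 3886146)/(O(o) + w(-493, 2010)) = ((1009 - 185) + 3886146)/((-12 - 5334*168437/85089 + 6*(168437/85089)**2) - 1317) = (824 + 3886146)/((-12 - 299480986/28363 + 6*(28371022969/7240137921)) - 1317) = 3886970/((-12 - 299480986/28363 + 56742045938/2413379307) - 1317) = 3886970/(-25454756123500/2413379307 - 1317) = 3886970/(-28633176670819/2413379307) = 3886970*(-2413379307/28633176670819) = -9380732964929790/28633176670819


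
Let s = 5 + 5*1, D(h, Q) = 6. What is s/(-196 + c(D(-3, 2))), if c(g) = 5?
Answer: -10/191 ≈ -0.052356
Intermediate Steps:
s = 10 (s = 5 + 5 = 10)
s/(-196 + c(D(-3, 2))) = 10/(-196 + 5) = 10/(-191) = -1/191*10 = -10/191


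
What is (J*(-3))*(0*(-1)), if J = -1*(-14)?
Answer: 0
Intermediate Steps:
J = 14
(J*(-3))*(0*(-1)) = (14*(-3))*(0*(-1)) = -42*0 = 0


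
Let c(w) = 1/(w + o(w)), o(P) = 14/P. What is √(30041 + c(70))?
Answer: 2*√102807861/117 ≈ 173.32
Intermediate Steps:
c(w) = 1/(w + 14/w)
√(30041 + c(70)) = √(30041 + 70/(14 + 70²)) = √(30041 + 70/(14 + 4900)) = √(30041 + 70/4914) = √(30041 + 70*(1/4914)) = √(30041 + 5/351) = √(10544396/351) = 2*√102807861/117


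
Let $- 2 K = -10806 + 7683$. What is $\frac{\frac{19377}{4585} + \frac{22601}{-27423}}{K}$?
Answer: $\frac{855499772}{392668702965} \approx 0.0021787$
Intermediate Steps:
$K = \frac{3123}{2}$ ($K = - \frac{-10806 + 7683}{2} = \left(- \frac{1}{2}\right) \left(-3123\right) = \frac{3123}{2} \approx 1561.5$)
$\frac{\frac{19377}{4585} + \frac{22601}{-27423}}{K} = \frac{\frac{19377}{4585} + \frac{22601}{-27423}}{\frac{3123}{2}} = \left(19377 \cdot \frac{1}{4585} + 22601 \left(- \frac{1}{27423}\right)\right) \frac{2}{3123} = \left(\frac{19377}{4585} - \frac{22601}{27423}\right) \frac{2}{3123} = \frac{427749886}{125734455} \cdot \frac{2}{3123} = \frac{855499772}{392668702965}$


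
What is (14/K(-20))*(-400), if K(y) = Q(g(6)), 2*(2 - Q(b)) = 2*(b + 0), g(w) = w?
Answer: 1400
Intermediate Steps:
Q(b) = 2 - b (Q(b) = 2 - (b + 0) = 2 - b)
K(y) = -4 (K(y) = 2 - 1*6 = 2 - 6 = -4)
(14/K(-20))*(-400) = (14/(-4))*(-400) = (14*(-¼))*(-400) = -7/2*(-400) = 1400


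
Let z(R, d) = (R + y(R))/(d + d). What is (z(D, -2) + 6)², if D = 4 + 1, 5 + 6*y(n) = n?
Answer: 361/16 ≈ 22.563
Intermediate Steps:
y(n) = -⅚ + n/6
D = 5
z(R, d) = (-⅚ + 7*R/6)/(2*d) (z(R, d) = (R + (-⅚ + R/6))/(d + d) = (-⅚ + 7*R/6)/((2*d)) = (-⅚ + 7*R/6)*(1/(2*d)) = (-⅚ + 7*R/6)/(2*d))
(z(D, -2) + 6)² = ((1/12)*(-5 + 7*5)/(-2) + 6)² = ((1/12)*(-½)*(-5 + 35) + 6)² = ((1/12)*(-½)*30 + 6)² = (-5/4 + 6)² = (19/4)² = 361/16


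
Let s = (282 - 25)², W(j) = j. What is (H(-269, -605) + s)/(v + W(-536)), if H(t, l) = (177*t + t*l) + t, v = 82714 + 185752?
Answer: 30152/44655 ≈ 0.67522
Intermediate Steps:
v = 268466
H(t, l) = 178*t + l*t (H(t, l) = (177*t + l*t) + t = 178*t + l*t)
s = 66049 (s = 257² = 66049)
(H(-269, -605) + s)/(v + W(-536)) = (-269*(178 - 605) + 66049)/(268466 - 536) = (-269*(-427) + 66049)/267930 = (114863 + 66049)*(1/267930) = 180912*(1/267930) = 30152/44655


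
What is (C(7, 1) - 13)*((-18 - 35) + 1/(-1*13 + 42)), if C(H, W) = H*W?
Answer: 9216/29 ≈ 317.79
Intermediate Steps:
(C(7, 1) - 13)*((-18 - 35) + 1/(-1*13 + 42)) = (7*1 - 13)*((-18 - 35) + 1/(-1*13 + 42)) = (7 - 13)*(-53 + 1/(-13 + 42)) = -6*(-53 + 1/29) = -6*(-1536/29) = 9216/29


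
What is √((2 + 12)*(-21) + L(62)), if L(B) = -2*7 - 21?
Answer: I*√329 ≈ 18.138*I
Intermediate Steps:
L(B) = -35 (L(B) = -14 - 21 = -35)
√((2 + 12)*(-21) + L(62)) = √((2 + 12)*(-21) - 35) = √(14*(-21) - 35) = √(-294 - 35) = √(-329) = I*√329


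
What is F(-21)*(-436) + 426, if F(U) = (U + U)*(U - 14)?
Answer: -640494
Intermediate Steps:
F(U) = 2*U*(-14 + U) (F(U) = (2*U)*(-14 + U) = 2*U*(-14 + U))
F(-21)*(-436) + 426 = (2*(-21)*(-14 - 21))*(-436) + 426 = (2*(-21)*(-35))*(-436) + 426 = 1470*(-436) + 426 = -640920 + 426 = -640494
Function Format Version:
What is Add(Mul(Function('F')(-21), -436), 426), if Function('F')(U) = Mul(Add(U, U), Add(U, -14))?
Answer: -640494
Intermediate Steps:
Function('F')(U) = Mul(2, U, Add(-14, U)) (Function('F')(U) = Mul(Mul(2, U), Add(-14, U)) = Mul(2, U, Add(-14, U)))
Add(Mul(Function('F')(-21), -436), 426) = Add(Mul(Mul(2, -21, Add(-14, -21)), -436), 426) = Add(Mul(Mul(2, -21, -35), -436), 426) = Add(Mul(1470, -436), 426) = Add(-640920, 426) = -640494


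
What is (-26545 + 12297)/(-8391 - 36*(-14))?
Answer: 14248/7887 ≈ 1.8065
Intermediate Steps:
(-26545 + 12297)/(-8391 - 36*(-14)) = -14248/(-8391 + 504) = -14248/(-7887) = -14248*(-1/7887) = 14248/7887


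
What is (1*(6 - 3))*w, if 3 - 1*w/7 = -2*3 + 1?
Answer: 168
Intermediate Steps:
w = 56 (w = 21 - 7*(-2*3 + 1) = 21 - 7*(-6 + 1) = 21 - 7*(-5) = 21 + 35 = 56)
(1*(6 - 3))*w = (1*(6 - 3))*56 = (1*3)*56 = 3*56 = 168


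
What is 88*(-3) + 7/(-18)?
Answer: -4759/18 ≈ -264.39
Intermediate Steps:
88*(-3) + 7/(-18) = -264 + 7*(-1/18) = -264 - 7/18 = -4759/18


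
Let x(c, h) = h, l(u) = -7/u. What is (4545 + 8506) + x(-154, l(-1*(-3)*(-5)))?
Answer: 195772/15 ≈ 13051.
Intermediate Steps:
(4545 + 8506) + x(-154, l(-1*(-3)*(-5))) = (4545 + 8506) - 7/(-1*(-3)*(-5)) = 13051 - 7/(3*(-5)) = 13051 - 7/(-15) = 13051 - 7*(-1/15) = 13051 + 7/15 = 195772/15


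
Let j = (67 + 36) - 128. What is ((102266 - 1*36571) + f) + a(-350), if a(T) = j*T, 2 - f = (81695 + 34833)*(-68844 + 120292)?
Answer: -5995058097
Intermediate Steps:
f = -5995132542 (f = 2 - (81695 + 34833)*(-68844 + 120292) = 2 - 116528*51448 = 2 - 1*5995132544 = 2 - 5995132544 = -5995132542)
j = -25 (j = 103 - 128 = -25)
a(T) = -25*T
((102266 - 1*36571) + f) + a(-350) = ((102266 - 1*36571) - 5995132542) - 25*(-350) = ((102266 - 36571) - 5995132542) + 8750 = (65695 - 5995132542) + 8750 = -5995066847 + 8750 = -5995058097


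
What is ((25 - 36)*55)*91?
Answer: -55055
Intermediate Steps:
((25 - 36)*55)*91 = -11*55*91 = -605*91 = -55055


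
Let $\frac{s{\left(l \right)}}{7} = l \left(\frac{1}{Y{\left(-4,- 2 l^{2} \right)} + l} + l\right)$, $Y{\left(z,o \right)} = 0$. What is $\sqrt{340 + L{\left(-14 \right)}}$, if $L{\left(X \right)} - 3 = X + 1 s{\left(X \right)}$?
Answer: $2 \sqrt{427} \approx 41.328$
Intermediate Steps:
$s{\left(l \right)} = 7 l \left(l + \frac{1}{l}\right)$ ($s{\left(l \right)} = 7 l \left(\frac{1}{0 + l} + l\right) = 7 l \left(\frac{1}{l} + l\right) = 7 l \left(l + \frac{1}{l}\right)$)
$L{\left(X \right)} = 10 + X + 7 X^{2}$ ($L{\left(X \right)} = 3 + \left(X + 1 \left(7 + 7 X^{2}\right)\right) = 3 + \left(X + \left(7 + 7 X^{2}\right)\right) = 3 + \left(7 + X + 7 X^{2}\right) = 10 + X + 7 X^{2}$)
$\sqrt{340 + L{\left(-14 \right)}} = \sqrt{340 + \left(10 - 14 + 7 \left(-14\right)^{2}\right)} = \sqrt{340 + \left(10 - 14 + 7 \cdot 196\right)} = \sqrt{340 + \left(10 - 14 + 1372\right)} = \sqrt{340 + 1368} = \sqrt{1708} = 2 \sqrt{427}$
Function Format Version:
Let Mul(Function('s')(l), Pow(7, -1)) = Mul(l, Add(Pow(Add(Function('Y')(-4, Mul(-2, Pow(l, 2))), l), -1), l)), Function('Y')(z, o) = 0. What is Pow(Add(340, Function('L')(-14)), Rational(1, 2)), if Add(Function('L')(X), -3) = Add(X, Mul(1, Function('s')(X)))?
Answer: Mul(2, Pow(427, Rational(1, 2))) ≈ 41.328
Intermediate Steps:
Function('s')(l) = Mul(7, l, Add(l, Pow(l, -1))) (Function('s')(l) = Mul(7, Mul(l, Add(Pow(Add(0, l), -1), l))) = Mul(7, Mul(l, Add(Pow(l, -1), l))) = Mul(7, Mul(l, Add(l, Pow(l, -1)))) = Mul(7, l, Add(l, Pow(l, -1))))
Function('L')(X) = Add(10, X, Mul(7, Pow(X, 2))) (Function('L')(X) = Add(3, Add(X, Mul(1, Add(7, Mul(7, Pow(X, 2)))))) = Add(3, Add(X, Add(7, Mul(7, Pow(X, 2))))) = Add(3, Add(7, X, Mul(7, Pow(X, 2)))) = Add(10, X, Mul(7, Pow(X, 2))))
Pow(Add(340, Function('L')(-14)), Rational(1, 2)) = Pow(Add(340, Add(10, -14, Mul(7, Pow(-14, 2)))), Rational(1, 2)) = Pow(Add(340, Add(10, -14, Mul(7, 196))), Rational(1, 2)) = Pow(Add(340, Add(10, -14, 1372)), Rational(1, 2)) = Pow(Add(340, 1368), Rational(1, 2)) = Pow(1708, Rational(1, 2)) = Mul(2, Pow(427, Rational(1, 2)))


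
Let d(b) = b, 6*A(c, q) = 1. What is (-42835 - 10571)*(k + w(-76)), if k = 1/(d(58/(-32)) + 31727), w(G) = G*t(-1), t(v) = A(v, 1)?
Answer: 114460130844/169201 ≈ 6.7647e+5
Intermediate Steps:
A(c, q) = ⅙ (A(c, q) = (⅙)*1 = ⅙)
t(v) = ⅙
w(G) = G/6 (w(G) = G*(⅙) = G/6)
k = 16/507603 (k = 1/(58/(-32) + 31727) = 1/(58*(-1/32) + 31727) = 1/(-29/16 + 31727) = 1/(507603/16) = 16/507603 ≈ 3.1521e-5)
(-42835 - 10571)*(k + w(-76)) = (-42835 - 10571)*(16/507603 + (⅙)*(-76)) = -53406*(16/507603 - 38/3) = -53406*(-6429622/507603) = 114460130844/169201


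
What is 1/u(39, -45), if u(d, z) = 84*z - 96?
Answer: -1/3876 ≈ -0.00025800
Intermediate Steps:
u(d, z) = -96 + 84*z
1/u(39, -45) = 1/(-96 + 84*(-45)) = 1/(-96 - 3780) = 1/(-3876) = -1/3876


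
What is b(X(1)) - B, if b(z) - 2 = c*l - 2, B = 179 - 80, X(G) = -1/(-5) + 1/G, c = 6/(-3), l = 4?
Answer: -107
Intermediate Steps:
c = -2 (c = 6*(-⅓) = -2)
X(G) = ⅕ + 1/G (X(G) = -1*(-⅕) + 1/G = ⅕ + 1/G)
B = 99
b(z) = -8 (b(z) = 2 + (-2*4 - 2) = 2 + (-8 - 2) = 2 - 10 = -8)
b(X(1)) - B = -8 - 1*99 = -8 - 99 = -107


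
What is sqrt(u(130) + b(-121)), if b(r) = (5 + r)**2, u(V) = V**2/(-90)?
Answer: sqrt(119414)/3 ≈ 115.19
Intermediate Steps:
u(V) = -V**2/90 (u(V) = V**2*(-1/90) = -V**2/90)
sqrt(u(130) + b(-121)) = sqrt(-1/90*130**2 + (5 - 121)**2) = sqrt(-1/90*16900 + (-116)**2) = sqrt(-1690/9 + 13456) = sqrt(119414/9) = sqrt(119414)/3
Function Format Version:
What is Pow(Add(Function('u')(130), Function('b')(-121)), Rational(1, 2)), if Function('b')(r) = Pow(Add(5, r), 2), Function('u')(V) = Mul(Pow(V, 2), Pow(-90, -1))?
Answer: Mul(Rational(1, 3), Pow(119414, Rational(1, 2))) ≈ 115.19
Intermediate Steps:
Function('u')(V) = Mul(Rational(-1, 90), Pow(V, 2)) (Function('u')(V) = Mul(Pow(V, 2), Rational(-1, 90)) = Mul(Rational(-1, 90), Pow(V, 2)))
Pow(Add(Function('u')(130), Function('b')(-121)), Rational(1, 2)) = Pow(Add(Mul(Rational(-1, 90), Pow(130, 2)), Pow(Add(5, -121), 2)), Rational(1, 2)) = Pow(Add(Mul(Rational(-1, 90), 16900), Pow(-116, 2)), Rational(1, 2)) = Pow(Add(Rational(-1690, 9), 13456), Rational(1, 2)) = Pow(Rational(119414, 9), Rational(1, 2)) = Mul(Rational(1, 3), Pow(119414, Rational(1, 2)))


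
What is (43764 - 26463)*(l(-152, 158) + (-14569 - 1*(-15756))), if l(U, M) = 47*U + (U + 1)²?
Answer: 291418044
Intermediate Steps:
l(U, M) = (1 + U)² + 47*U (l(U, M) = 47*U + (1 + U)² = (1 + U)² + 47*U)
(43764 - 26463)*(l(-152, 158) + (-14569 - 1*(-15756))) = (43764 - 26463)*(((1 - 152)² + 47*(-152)) + (-14569 - 1*(-15756))) = 17301*(((-151)² - 7144) + (-14569 + 15756)) = 17301*((22801 - 7144) + 1187) = 17301*(15657 + 1187) = 17301*16844 = 291418044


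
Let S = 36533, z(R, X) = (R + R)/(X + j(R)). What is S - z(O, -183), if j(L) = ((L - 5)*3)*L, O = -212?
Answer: 5035307281/137829 ≈ 36533.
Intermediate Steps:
j(L) = L*(-15 + 3*L) (j(L) = ((-5 + L)*3)*L = (-15 + 3*L)*L = L*(-15 + 3*L))
z(R, X) = 2*R/(X + 3*R*(-5 + R)) (z(R, X) = (R + R)/(X + 3*R*(-5 + R)) = (2*R)/(X + 3*R*(-5 + R)) = 2*R/(X + 3*R*(-5 + R)))
S - z(O, -183) = 36533 - 2*(-212)/(-183 + 3*(-212)*(-5 - 212)) = 36533 - 2*(-212)/(-183 + 3*(-212)*(-217)) = 36533 - 2*(-212)/(-183 + 138012) = 36533 - 2*(-212)/137829 = 36533 - 1*(-424/137829) = 36533 + 424/137829 = 5035307281/137829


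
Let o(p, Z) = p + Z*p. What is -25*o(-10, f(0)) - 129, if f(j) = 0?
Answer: 121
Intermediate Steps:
-25*o(-10, f(0)) - 129 = -(-250)*(1 + 0) - 129 = -(-250) - 129 = -25*(-10) - 129 = 250 - 129 = 121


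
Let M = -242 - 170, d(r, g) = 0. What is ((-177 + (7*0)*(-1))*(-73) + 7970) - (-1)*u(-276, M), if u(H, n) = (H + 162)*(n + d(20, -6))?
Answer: 67859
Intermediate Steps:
M = -412
u(H, n) = n*(162 + H) (u(H, n) = (H + 162)*(n + 0) = (162 + H)*n = n*(162 + H))
((-177 + (7*0)*(-1))*(-73) + 7970) - (-1)*u(-276, M) = ((-177 + (7*0)*(-1))*(-73) + 7970) - (-1)*(-412*(162 - 276)) = ((-177 + 0*(-1))*(-73) + 7970) - (-1)*(-412*(-114)) = ((-177 + 0)*(-73) + 7970) - (-1)*46968 = (-177*(-73) + 7970) - 1*(-46968) = (12921 + 7970) + 46968 = 20891 + 46968 = 67859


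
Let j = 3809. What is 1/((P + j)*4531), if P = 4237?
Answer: 1/36456426 ≈ 2.7430e-8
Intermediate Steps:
1/((P + j)*4531) = 1/((4237 + 3809)*4531) = (1/4531)/8046 = (1/8046)*(1/4531) = 1/36456426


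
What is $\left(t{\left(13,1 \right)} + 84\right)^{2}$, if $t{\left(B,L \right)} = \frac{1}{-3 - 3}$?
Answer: $\frac{253009}{36} \approx 7028.0$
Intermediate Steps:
$t{\left(B,L \right)} = - \frac{1}{6}$ ($t{\left(B,L \right)} = \frac{1}{-6} = - \frac{1}{6}$)
$\left(t{\left(13,1 \right)} + 84\right)^{2} = \left(- \frac{1}{6} + 84\right)^{2} = \left(\frac{503}{6}\right)^{2} = \frac{253009}{36}$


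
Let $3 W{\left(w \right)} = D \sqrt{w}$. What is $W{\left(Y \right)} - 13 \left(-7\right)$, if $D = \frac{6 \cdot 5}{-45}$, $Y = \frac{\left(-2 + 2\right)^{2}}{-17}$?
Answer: $91$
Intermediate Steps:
$Y = 0$ ($Y = 0^{2} \left(- \frac{1}{17}\right) = 0 \left(- \frac{1}{17}\right) = 0$)
$D = - \frac{2}{3}$ ($D = 30 \left(- \frac{1}{45}\right) = - \frac{2}{3} \approx -0.66667$)
$W{\left(w \right)} = - \frac{2 \sqrt{w}}{9}$ ($W{\left(w \right)} = \frac{\left(- \frac{2}{3}\right) \sqrt{w}}{3} = - \frac{2 \sqrt{w}}{9}$)
$W{\left(Y \right)} - 13 \left(-7\right) = - \frac{2 \sqrt{0}}{9} - 13 \left(-7\right) = \left(- \frac{2}{9}\right) 0 - -91 = 0 + 91 = 91$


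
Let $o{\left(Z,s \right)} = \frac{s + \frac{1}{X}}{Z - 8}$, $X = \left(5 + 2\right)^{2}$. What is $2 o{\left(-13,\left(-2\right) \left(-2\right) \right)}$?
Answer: $- \frac{394}{1029} \approx -0.3829$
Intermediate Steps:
$X = 49$ ($X = 7^{2} = 49$)
$o{\left(Z,s \right)} = \frac{\frac{1}{49} + s}{-8 + Z}$ ($o{\left(Z,s \right)} = \frac{s + \frac{1}{49}}{Z - 8} = \frac{s + \frac{1}{49}}{-8 + Z} = \frac{\frac{1}{49} + s}{-8 + Z}$)
$2 o{\left(-13,\left(-2\right) \left(-2\right) \right)} = 2 \frac{\frac{1}{49} - -4}{-8 - 13} = 2 \frac{\frac{1}{49} + 4}{-21} = 2 \left(\left(- \frac{1}{21}\right) \frac{197}{49}\right) = 2 \left(- \frac{197}{1029}\right) = - \frac{394}{1029}$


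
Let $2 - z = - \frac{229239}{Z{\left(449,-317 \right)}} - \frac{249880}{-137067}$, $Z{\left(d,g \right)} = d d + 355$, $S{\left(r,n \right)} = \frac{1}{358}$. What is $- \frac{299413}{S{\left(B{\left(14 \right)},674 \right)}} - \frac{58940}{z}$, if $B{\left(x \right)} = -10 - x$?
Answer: $- \frac{3894696603863860678}{36319342837} \approx -1.0723 \cdot 10^{8}$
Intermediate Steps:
$S{\left(r,n \right)} = \frac{1}{358}$
$Z{\left(d,g \right)} = 355 + d^{2}$ ($Z{\left(d,g \right)} = d^{2} + 355 = 355 + d^{2}$)
$z = \frac{36319342837}{27681503052}$ ($z = 2 - \left(- \frac{229239}{355 + 449^{2}} - \frac{249880}{-137067}\right) = 2 - \left(- \frac{229239}{355 + 201601} - - \frac{249880}{137067}\right) = 2 - \left(- \frac{229239}{201956} + \frac{249880}{137067}\right) = 2 - \frac{19043663267}{27681503052} = \frac{36319342837}{27681503052} \approx 1.312$)
$- \frac{299413}{S{\left(B{\left(14 \right)},674 \right)}} - \frac{58940}{z} = - 299413 \frac{1}{\frac{1}{358}} - \frac{58940}{\frac{36319342837}{27681503052}} = \left(-299413\right) 358 - \frac{1631547789884880}{36319342837} = -107189854 - \frac{1631547789884880}{36319342837} = - \frac{3894696603863860678}{36319342837}$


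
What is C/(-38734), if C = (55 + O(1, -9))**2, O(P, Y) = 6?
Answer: -3721/38734 ≈ -0.096066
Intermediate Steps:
C = 3721 (C = (55 + 6)**2 = 61**2 = 3721)
C/(-38734) = 3721/(-38734) = 3721*(-1/38734) = -3721/38734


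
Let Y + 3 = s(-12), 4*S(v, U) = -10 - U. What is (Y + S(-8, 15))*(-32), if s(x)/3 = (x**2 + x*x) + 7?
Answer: -28024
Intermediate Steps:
S(v, U) = -5/2 - U/4 (S(v, U) = (-10 - U)/4 = -5/2 - U/4)
s(x) = 21 + 6*x**2 (s(x) = 3*((x**2 + x*x) + 7) = 3*((x**2 + x**2) + 7) = 3*(2*x**2 + 7) = 3*(7 + 2*x**2) = 21 + 6*x**2)
Y = 882 (Y = -3 + (21 + 6*(-12)**2) = -3 + (21 + 6*144) = -3 + (21 + 864) = -3 + 885 = 882)
(Y + S(-8, 15))*(-32) = (882 + (-5/2 - 1/4*15))*(-32) = (882 + (-5/2 - 15/4))*(-32) = (882 - 25/4)*(-32) = (3503/4)*(-32) = -28024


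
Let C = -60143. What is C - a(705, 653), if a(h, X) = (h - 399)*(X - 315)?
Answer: -163571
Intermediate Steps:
a(h, X) = (-399 + h)*(-315 + X)
C - a(705, 653) = -60143 - (125685 - 399*653 - 315*705 + 653*705) = -60143 - (125685 - 260547 - 222075 + 460365) = -60143 - 1*103428 = -60143 - 103428 = -163571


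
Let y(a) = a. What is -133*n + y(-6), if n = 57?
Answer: -7587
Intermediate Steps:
-133*n + y(-6) = -133*57 - 6 = -7581 - 6 = -7587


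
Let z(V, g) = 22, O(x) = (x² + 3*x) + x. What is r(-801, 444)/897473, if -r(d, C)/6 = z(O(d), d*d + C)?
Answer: -132/897473 ≈ -0.00014708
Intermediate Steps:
O(x) = x² + 4*x
r(d, C) = -132 (r(d, C) = -6*22 = -132)
r(-801, 444)/897473 = -132/897473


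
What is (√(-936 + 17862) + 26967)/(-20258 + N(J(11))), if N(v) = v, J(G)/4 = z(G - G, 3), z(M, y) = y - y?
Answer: -26967/20258 - √16926/20258 ≈ -1.3376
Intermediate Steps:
z(M, y) = 0
J(G) = 0 (J(G) = 4*0 = 0)
(√(-936 + 17862) + 26967)/(-20258 + N(J(11))) = (√(-936 + 17862) + 26967)/(-20258 + 0) = (√16926 + 26967)/(-20258) = (26967 + √16926)*(-1/20258) = -26967/20258 - √16926/20258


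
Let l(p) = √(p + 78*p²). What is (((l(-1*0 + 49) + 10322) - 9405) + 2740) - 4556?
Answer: -899 + 7*√3823 ≈ -466.19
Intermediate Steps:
(((l(-1*0 + 49) + 10322) - 9405) + 2740) - 4556 = (((√((-1*0 + 49)*(1 + 78*(-1*0 + 49))) + 10322) - 9405) + 2740) - 4556 = (((√((0 + 49)*(1 + 78*(0 + 49))) + 10322) - 9405) + 2740) - 4556 = (((√(49*(1 + 78*49)) + 10322) - 9405) + 2740) - 4556 = (((√(49*(1 + 3822)) + 10322) - 9405) + 2740) - 4556 = (((√(49*3823) + 10322) - 9405) + 2740) - 4556 = (((√187327 + 10322) - 9405) + 2740) - 4556 = (((7*√3823 + 10322) - 9405) + 2740) - 4556 = (((10322 + 7*√3823) - 9405) + 2740) - 4556 = ((917 + 7*√3823) + 2740) - 4556 = (3657 + 7*√3823) - 4556 = -899 + 7*√3823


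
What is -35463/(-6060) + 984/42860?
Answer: 25431787/4328860 ≈ 5.8749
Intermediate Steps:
-35463/(-6060) + 984/42860 = -35463*(-1/6060) + 984*(1/42860) = 11821/2020 + 246/10715 = 25431787/4328860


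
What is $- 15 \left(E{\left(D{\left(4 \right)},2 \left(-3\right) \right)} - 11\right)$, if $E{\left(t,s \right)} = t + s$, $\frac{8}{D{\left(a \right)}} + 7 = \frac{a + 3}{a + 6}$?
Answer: $\frac{5755}{21} \approx 274.05$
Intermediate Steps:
$D{\left(a \right)} = \frac{8}{-7 + \frac{3 + a}{6 + a}}$ ($D{\left(a \right)} = \frac{8}{-7 + \frac{a + 3}{a + 6}} = \frac{8}{-7 + \frac{3 + a}{6 + a}}$)
$E{\left(t,s \right)} = s + t$
$- 15 \left(E{\left(D{\left(4 \right)},2 \left(-3\right) \right)} - 11\right) = - 15 \left(\left(2 \left(-3\right) + \frac{8 \left(-6 - 4\right)}{3 \left(13 + 2 \cdot 4\right)}\right) - 11\right) = - 15 \left(\left(-6 + \frac{8 \left(-6 - 4\right)}{3 \left(13 + 8\right)}\right) - 11\right) = - 15 \left(\left(-6 + \frac{8}{3} \cdot \frac{1}{21} \left(-10\right)\right) - 11\right) = - 15 \left(\left(-6 - \frac{80}{63}\right) - 11\right) = - 15 \left(- \frac{458}{63} - 11\right) = \left(-15\right) \left(- \frac{1151}{63}\right) = \frac{5755}{21}$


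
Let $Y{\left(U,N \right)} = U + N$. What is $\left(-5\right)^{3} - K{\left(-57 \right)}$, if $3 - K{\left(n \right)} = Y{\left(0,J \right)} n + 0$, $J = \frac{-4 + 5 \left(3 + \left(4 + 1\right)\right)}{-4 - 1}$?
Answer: $\frac{1412}{5} \approx 282.4$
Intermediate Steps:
$J = - \frac{36}{5}$ ($J = \frac{-4 + 5 \left(3 + 5\right)}{-5} = \left(-4 + 5 \cdot 8\right) \left(- \frac{1}{5}\right) = \left(-4 + 40\right) \left(- \frac{1}{5}\right) = 36 \left(- \frac{1}{5}\right) = - \frac{36}{5} \approx -7.2$)
$Y{\left(U,N \right)} = N + U$
$K{\left(n \right)} = 3 + \frac{36 n}{5}$ ($K{\left(n \right)} = 3 - \left(\left(- \frac{36}{5} + 0\right) n + 0\right) = 3 - \left(- \frac{36 n}{5} + 0\right) = 3 - - \frac{36 n}{5} = 3 + \frac{36 n}{5}$)
$\left(-5\right)^{3} - K{\left(-57 \right)} = \left(-5\right)^{3} - \left(3 + \frac{36}{5} \left(-57\right)\right) = -125 - \left(3 - \frac{2052}{5}\right) = -125 - - \frac{2037}{5} = -125 + \frac{2037}{5} = \frac{1412}{5}$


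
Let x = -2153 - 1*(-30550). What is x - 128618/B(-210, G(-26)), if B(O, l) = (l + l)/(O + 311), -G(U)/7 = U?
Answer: -189565/26 ≈ -7291.0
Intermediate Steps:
G(U) = -7*U
B(O, l) = 2*l/(311 + O) (B(O, l) = (2*l)/(311 + O) = 2*l/(311 + O))
x = 28397 (x = -2153 + 30550 = 28397)
x - 128618/B(-210, G(-26)) = 28397 - 128618/(2*(-7*(-26))/(311 - 210)) = 28397 - 128618/(2*182/101) = 28397 - 128618/(2*182*(1/101)) = 28397 - 128618/364/101 = 28397 - 128618*101/364 = 28397 - 1*927887/26 = 28397 - 927887/26 = -189565/26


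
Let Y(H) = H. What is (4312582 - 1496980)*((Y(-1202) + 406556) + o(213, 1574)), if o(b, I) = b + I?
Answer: 1146347013882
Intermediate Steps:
o(b, I) = I + b
(4312582 - 1496980)*((Y(-1202) + 406556) + o(213, 1574)) = (4312582 - 1496980)*((-1202 + 406556) + (1574 + 213)) = 2815602*(405354 + 1787) = 2815602*407141 = 1146347013882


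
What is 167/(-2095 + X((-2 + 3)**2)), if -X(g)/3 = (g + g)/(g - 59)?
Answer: -4843/60752 ≈ -0.079718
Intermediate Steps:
X(g) = -6*g/(-59 + g) (X(g) = -3*(g + g)/(g - 59) = -3*2*g/(-59 + g) = -6*g/(-59 + g))
167/(-2095 + X((-2 + 3)**2)) = 167/(-2095 - 6*(-2 + 3)**2/(-59 + (-2 + 3)**2)) = 167/(-2095 - 6*1**2/(-59 + 1**2)) = 167/(-2095 - 6*1/(-59 + 1)) = 167/(-2095 - 6*1/(-58)) = 167/(-2095 - 6*1*(-1/58)) = 167/(-2095 + 3/29) = 167/(-60752/29) = -29/60752*167 = -4843/60752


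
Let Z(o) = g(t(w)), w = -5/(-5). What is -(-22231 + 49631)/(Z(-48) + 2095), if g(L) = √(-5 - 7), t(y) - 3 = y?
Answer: -57403000/4389037 + 54800*I*√3/4389037 ≈ -13.079 + 0.021626*I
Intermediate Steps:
w = 1 (w = -5*(-⅕) = 1)
t(y) = 3 + y
g(L) = 2*I*√3 (g(L) = √(-12) = 2*I*√3)
Z(o) = 2*I*√3
-(-22231 + 49631)/(Z(-48) + 2095) = -(-22231 + 49631)/(2*I*√3 + 2095) = -27400/(2095 + 2*I*√3)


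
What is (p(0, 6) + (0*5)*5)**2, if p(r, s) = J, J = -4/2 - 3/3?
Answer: 9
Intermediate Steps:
J = -3 (J = -4*1/2 - 3*1/3 = -2 - 1 = -3)
p(r, s) = -3
(p(0, 6) + (0*5)*5)**2 = (-3 + (0*5)*5)**2 = (-3 + 0*5)**2 = (-3 + 0)**2 = (-3)**2 = 9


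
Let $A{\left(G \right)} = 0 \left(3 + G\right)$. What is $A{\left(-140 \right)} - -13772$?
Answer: $13772$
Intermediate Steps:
$A{\left(G \right)} = 0$
$A{\left(-140 \right)} - -13772 = 0 - -13772 = 0 + 13772 = 13772$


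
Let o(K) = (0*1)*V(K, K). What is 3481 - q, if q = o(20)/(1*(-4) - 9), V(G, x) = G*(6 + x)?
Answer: 3481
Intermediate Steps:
o(K) = 0 (o(K) = (0*1)*(K*(6 + K)) = 0*(K*(6 + K)) = 0)
q = 0 (q = 0/(1*(-4) - 9) = 0/(-4 - 9) = 0/(-13) = 0*(-1/13) = 0)
3481 - q = 3481 - 1*0 = 3481 + 0 = 3481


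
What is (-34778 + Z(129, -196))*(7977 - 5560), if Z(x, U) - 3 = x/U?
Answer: -16474342093/196 ≈ -8.4053e+7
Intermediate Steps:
Z(x, U) = 3 + x/U
(-34778 + Z(129, -196))*(7977 - 5560) = (-34778 + (3 + 129/(-196)))*(7977 - 5560) = (-34778 + (3 + 129*(-1/196)))*2417 = (-34778 + (3 - 129/196))*2417 = (-34778 + 459/196)*2417 = -6816029/196*2417 = -16474342093/196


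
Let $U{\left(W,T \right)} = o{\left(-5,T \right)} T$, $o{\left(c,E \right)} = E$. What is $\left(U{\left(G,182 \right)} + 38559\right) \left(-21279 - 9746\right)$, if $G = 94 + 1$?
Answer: $-2223965075$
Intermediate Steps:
$G = 95$
$U{\left(W,T \right)} = T^{2}$ ($U{\left(W,T \right)} = T T = T^{2}$)
$\left(U{\left(G,182 \right)} + 38559\right) \left(-21279 - 9746\right) = \left(182^{2} + 38559\right) \left(-21279 - 9746\right) = \left(33124 + 38559\right) \left(-31025\right) = 71683 \left(-31025\right) = -2223965075$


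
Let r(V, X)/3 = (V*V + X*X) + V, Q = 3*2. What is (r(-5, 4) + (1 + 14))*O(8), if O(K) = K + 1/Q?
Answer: 2009/2 ≈ 1004.5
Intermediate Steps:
Q = 6
O(K) = 1/6 + K (O(K) = K + 1/6 = 1/6 + K)
r(V, X) = 3*V + 3*V**2 + 3*X**2 (r(V, X) = 3*((V*V + X*X) + V) = 3*((V**2 + X**2) + V) = 3*(V + V**2 + X**2) = 3*V + 3*V**2 + 3*X**2)
(r(-5, 4) + (1 + 14))*O(8) = ((3*(-5) + 3*(-5)**2 + 3*4**2) + (1 + 14))*(1/6 + 8) = ((-15 + 3*25 + 3*16) + 15)*(49/6) = ((-15 + 75 + 48) + 15)*(49/6) = (108 + 15)*(49/6) = 123*(49/6) = 2009/2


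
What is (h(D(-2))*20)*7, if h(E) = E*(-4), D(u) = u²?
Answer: -2240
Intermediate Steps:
h(E) = -4*E
(h(D(-2))*20)*7 = (-4*(-2)²*20)*7 = (-4*4*20)*7 = -16*20*7 = -320*7 = -2240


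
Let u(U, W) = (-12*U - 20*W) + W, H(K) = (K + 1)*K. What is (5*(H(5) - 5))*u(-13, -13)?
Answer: 50375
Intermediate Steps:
H(K) = K*(1 + K) (H(K) = (1 + K)*K = K*(1 + K))
u(U, W) = -19*W - 12*U (u(U, W) = (-20*W - 12*U) + W = -19*W - 12*U)
(5*(H(5) - 5))*u(-13, -13) = (5*(5*(1 + 5) - 5))*(-19*(-13) - 12*(-13)) = (5*(5*6 - 5))*(247 + 156) = (5*(30 - 5))*403 = (5*25)*403 = 125*403 = 50375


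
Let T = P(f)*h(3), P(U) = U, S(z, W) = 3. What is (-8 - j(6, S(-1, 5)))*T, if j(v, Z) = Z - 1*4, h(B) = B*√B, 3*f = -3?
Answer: 21*√3 ≈ 36.373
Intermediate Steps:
f = -1 (f = (⅓)*(-3) = -1)
h(B) = B^(3/2)
j(v, Z) = -4 + Z (j(v, Z) = Z - 4 = -4 + Z)
T = -3*√3 (T = -3^(3/2) = -3*√3 ≈ -5.1962)
(-8 - j(6, S(-1, 5)))*T = (-8 - (-4 + 3))*(-3*√3) = (-8 - 1*(-1))*(-3*√3) = (-8 + 1)*(-3*√3) = -(-21)*√3 = 21*√3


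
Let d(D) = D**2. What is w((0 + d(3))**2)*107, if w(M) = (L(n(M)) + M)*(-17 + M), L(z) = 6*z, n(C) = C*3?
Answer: 10539072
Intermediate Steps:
n(C) = 3*C
w(M) = 19*M*(-17 + M) (w(M) = (6*(3*M) + M)*(-17 + M) = (18*M + M)*(-17 + M) = (19*M)*(-17 + M) = 19*M*(-17 + M))
w((0 + d(3))**2)*107 = (19*(0 + 3**2)**2*(-17 + (0 + 3**2)**2))*107 = (19*(0 + 9)**2*(-17 + (0 + 9)**2))*107 = (19*9**2*(-17 + 9**2))*107 = (19*81*(-17 + 81))*107 = (19*81*64)*107 = 98496*107 = 10539072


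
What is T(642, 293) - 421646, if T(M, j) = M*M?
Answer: -9482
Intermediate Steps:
T(M, j) = M²
T(642, 293) - 421646 = 642² - 421646 = 412164 - 421646 = -9482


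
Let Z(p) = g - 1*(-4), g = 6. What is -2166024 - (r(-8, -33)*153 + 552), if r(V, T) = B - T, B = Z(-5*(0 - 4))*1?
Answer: -2173155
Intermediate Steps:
Z(p) = 10 (Z(p) = 6 - 1*(-4) = 6 + 4 = 10)
B = 10 (B = 10*1 = 10)
r(V, T) = 10 - T
-2166024 - (r(-8, -33)*153 + 552) = -2166024 - ((10 - 1*(-33))*153 + 552) = -2166024 - ((10 + 33)*153 + 552) = -2166024 - (43*153 + 552) = -2166024 - (6579 + 552) = -2166024 - 1*7131 = -2166024 - 7131 = -2173155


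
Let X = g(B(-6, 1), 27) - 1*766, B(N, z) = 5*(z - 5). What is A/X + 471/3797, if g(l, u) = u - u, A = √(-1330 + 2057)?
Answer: 471/3797 - √727/766 ≈ 0.088846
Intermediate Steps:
A = √727 ≈ 26.963
B(N, z) = -25 + 5*z (B(N, z) = 5*(-5 + z) = -25 + 5*z)
g(l, u) = 0
X = -766 (X = 0 - 1*766 = 0 - 766 = -766)
A/X + 471/3797 = √727/(-766) + 471/3797 = √727*(-1/766) + 471*(1/3797) = -√727/766 + 471/3797 = 471/3797 - √727/766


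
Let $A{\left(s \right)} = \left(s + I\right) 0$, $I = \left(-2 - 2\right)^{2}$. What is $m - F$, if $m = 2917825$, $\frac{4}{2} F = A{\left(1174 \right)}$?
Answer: $2917825$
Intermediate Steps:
$I = 16$ ($I = \left(-4\right)^{2} = 16$)
$A{\left(s \right)} = 0$ ($A{\left(s \right)} = \left(s + 16\right) 0 = \left(16 + s\right) 0 = 0$)
$F = 0$ ($F = \frac{1}{2} \cdot 0 = 0$)
$m - F = 2917825 - 0 = 2917825 + 0 = 2917825$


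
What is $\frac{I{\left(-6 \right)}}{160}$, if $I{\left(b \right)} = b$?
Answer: $- \frac{3}{80} \approx -0.0375$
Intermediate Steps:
$\frac{I{\left(-6 \right)}}{160} = - \frac{6}{160} = \left(-6\right) \frac{1}{160} = - \frac{3}{80}$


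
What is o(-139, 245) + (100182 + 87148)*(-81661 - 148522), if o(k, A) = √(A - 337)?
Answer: -43120181390 + 2*I*√23 ≈ -4.312e+10 + 9.5917*I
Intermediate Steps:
o(k, A) = √(-337 + A)
o(-139, 245) + (100182 + 87148)*(-81661 - 148522) = √(-337 + 245) + (100182 + 87148)*(-81661 - 148522) = √(-92) + 187330*(-230183) = 2*I*√23 - 43120181390 = -43120181390 + 2*I*√23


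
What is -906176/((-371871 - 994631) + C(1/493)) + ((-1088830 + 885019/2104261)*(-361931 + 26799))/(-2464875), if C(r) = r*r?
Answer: -12143902872009552912351766964/82031248524273190020375 ≈ -1.4804e+5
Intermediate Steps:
C(r) = r²
-906176/((-371871 - 994631) + C(1/493)) + ((-1088830 + 885019/2104261)*(-361931 + 26799))/(-2464875) = -906176/((-371871 - 994631) + (1/493)²) + ((-1088830 + 885019/2104261)*(-361931 + 26799))/(-2464875) = -906176/(-1366502 + (1/493)²) + ((-1088830 + 885019*(1/2104261))*(-335132))*(-1/2464875) = -906176/(-1366502 + 1/243049) + ((-1088830 + 885019/2104261)*(-335132))*(-1/2464875) = -906176/(-332126944597/243049) - 2291181619611/2104261*(-335132)*(-1/2464875) = -906176*(-243049/332126944597) + (767848278543473652/2104261)*(-1/2464875) = 220245170624/332126944597 - 36564203740165412/246987634875 = -12143902872009552912351766964/82031248524273190020375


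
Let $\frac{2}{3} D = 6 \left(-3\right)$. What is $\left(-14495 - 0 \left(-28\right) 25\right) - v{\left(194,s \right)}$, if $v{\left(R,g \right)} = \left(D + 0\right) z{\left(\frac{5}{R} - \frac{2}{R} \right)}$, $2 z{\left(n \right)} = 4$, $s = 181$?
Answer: $-14441$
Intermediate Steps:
$D = -27$ ($D = \frac{3 \cdot 6 \left(-3\right)}{2} = \frac{3}{2} \left(-18\right) = -27$)
$z{\left(n \right)} = 2$ ($z{\left(n \right)} = \frac{1}{2} \cdot 4 = 2$)
$v{\left(R,g \right)} = -54$ ($v{\left(R,g \right)} = \left(-27 + 0\right) 2 = \left(-27\right) 2 = -54$)
$\left(-14495 - 0 \left(-28\right) 25\right) - v{\left(194,s \right)} = \left(-14495 - 0 \left(-28\right) 25\right) - -54 = \left(-14495 - 0 \cdot 25\right) + 54 = \left(-14495 - 0\right) + 54 = \left(-14495 + 0\right) + 54 = -14495 + 54 = -14441$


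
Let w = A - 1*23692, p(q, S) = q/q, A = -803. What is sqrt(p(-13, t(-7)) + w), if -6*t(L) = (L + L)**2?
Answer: I*sqrt(24494) ≈ 156.51*I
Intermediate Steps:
t(L) = -2*L**2/3 (t(L) = -(L + L)**2/6 = -4*L**2/6 = -2*L**2/3)
p(q, S) = 1
w = -24495 (w = -803 - 1*23692 = -803 - 23692 = -24495)
sqrt(p(-13, t(-7)) + w) = sqrt(1 - 24495) = sqrt(-24494) = I*sqrt(24494)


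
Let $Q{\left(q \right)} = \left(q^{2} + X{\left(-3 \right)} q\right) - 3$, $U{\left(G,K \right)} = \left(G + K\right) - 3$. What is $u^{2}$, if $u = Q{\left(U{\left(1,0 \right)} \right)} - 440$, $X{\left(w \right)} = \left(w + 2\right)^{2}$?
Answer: $194481$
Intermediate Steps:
$X{\left(w \right)} = \left(2 + w\right)^{2}$
$U{\left(G,K \right)} = -3 + G + K$
$Q{\left(q \right)} = -3 + q + q^{2}$ ($Q{\left(q \right)} = \left(q^{2} + \left(2 - 3\right)^{2} q\right) - 3 = \left(q^{2} + \left(-1\right)^{2} q\right) - 3 = \left(q^{2} + 1 q\right) - 3 = \left(q^{2} + q\right) - 3 = \left(q + q^{2}\right) - 3 = -3 + q + q^{2}$)
$u = -441$ ($u = \left(-3 + \left(-3 + 1 + 0\right) + \left(-3 + 1 + 0\right)^{2}\right) - 440 = \left(-3 - 2 + \left(-2\right)^{2}\right) - 440 = \left(-3 - 2 + 4\right) - 440 = -1 - 440 = -441$)
$u^{2} = \left(-441\right)^{2} = 194481$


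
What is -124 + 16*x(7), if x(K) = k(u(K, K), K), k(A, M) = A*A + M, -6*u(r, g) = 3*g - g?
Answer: 676/9 ≈ 75.111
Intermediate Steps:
u(r, g) = -g/3 (u(r, g) = -(3*g - g)/6 = -g/3)
k(A, M) = M + A² (k(A, M) = A² + M = M + A²)
x(K) = K + K²/9 (x(K) = K + (-K/3)² = K + K²/9)
-124 + 16*x(7) = -124 + 16*((⅑)*7*(9 + 7)) = -124 + 16*((⅑)*7*16) = -124 + 16*(112/9) = -124 + 1792/9 = 676/9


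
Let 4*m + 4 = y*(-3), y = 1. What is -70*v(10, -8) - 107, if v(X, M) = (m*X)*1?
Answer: 1118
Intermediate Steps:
m = -7/4 (m = -1 + (1*(-3))/4 = -1 + (¼)*(-3) = -1 - ¾ = -7/4 ≈ -1.7500)
v(X, M) = -7*X/4 (v(X, M) = -7*X/4*1 = -7*X/4)
-70*v(10, -8) - 107 = -(-245)*10/2 - 107 = -70*(-35/2) - 107 = 1225 - 107 = 1118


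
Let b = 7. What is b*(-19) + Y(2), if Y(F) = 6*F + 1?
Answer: -120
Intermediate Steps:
Y(F) = 1 + 6*F
b*(-19) + Y(2) = 7*(-19) + (1 + 6*2) = -133 + (1 + 12) = -133 + 13 = -120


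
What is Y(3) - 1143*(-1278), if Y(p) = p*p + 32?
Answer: 1460795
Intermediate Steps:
Y(p) = 32 + p² (Y(p) = p² + 32 = 32 + p²)
Y(3) - 1143*(-1278) = (32 + 3²) - 1143*(-1278) = (32 + 9) + 1460754 = 41 + 1460754 = 1460795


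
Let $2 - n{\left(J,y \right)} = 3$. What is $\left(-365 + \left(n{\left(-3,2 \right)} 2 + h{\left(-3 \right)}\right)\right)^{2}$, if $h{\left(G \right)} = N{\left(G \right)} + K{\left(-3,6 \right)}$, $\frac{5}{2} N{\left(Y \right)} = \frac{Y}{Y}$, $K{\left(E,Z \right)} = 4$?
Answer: $\frac{3286969}{25} \approx 1.3148 \cdot 10^{5}$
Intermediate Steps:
$N{\left(Y \right)} = \frac{2}{5}$ ($N{\left(Y \right)} = \frac{2 \frac{Y}{Y}}{5} = \frac{2}{5} \cdot 1 = \frac{2}{5}$)
$n{\left(J,y \right)} = -1$ ($n{\left(J,y \right)} = 2 - 3 = -1$)
$h{\left(G \right)} = \frac{22}{5}$ ($h{\left(G \right)} = \frac{2}{5} + 4 = \frac{22}{5}$)
$\left(-365 + \left(n{\left(-3,2 \right)} 2 + h{\left(-3 \right)}\right)\right)^{2} = \left(-365 + \left(\left(-1\right) 2 + \frac{22}{5}\right)\right)^{2} = \left(-365 + \left(-2 + \frac{22}{5}\right)\right)^{2} = \left(-365 + \frac{12}{5}\right)^{2} = \left(- \frac{1813}{5}\right)^{2} = \frac{3286969}{25}$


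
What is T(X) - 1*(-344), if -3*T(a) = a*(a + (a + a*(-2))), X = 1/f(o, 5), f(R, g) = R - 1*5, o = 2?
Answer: 344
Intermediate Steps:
f(R, g) = -5 + R (f(R, g) = R - 5 = -5 + R)
X = -⅓ (X = 1/(-5 + 2) = 1/(-3) = -⅓ ≈ -0.33333)
T(a) = 0 (T(a) = -a*(a + (a + a*(-2)))/3 = -a*(a + (a - 2*a))/3 = -a*(a - a)/3 = -a*0/3 = -⅓*0 = 0)
T(X) - 1*(-344) = 0 - 1*(-344) = 0 + 344 = 344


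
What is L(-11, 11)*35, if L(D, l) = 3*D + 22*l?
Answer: 7315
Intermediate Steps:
L(-11, 11)*35 = (3*(-11) + 22*11)*35 = (-33 + 242)*35 = 209*35 = 7315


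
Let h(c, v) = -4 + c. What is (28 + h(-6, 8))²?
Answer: 324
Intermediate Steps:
(28 + h(-6, 8))² = (28 + (-4 - 6))² = (28 - 10)² = 18² = 324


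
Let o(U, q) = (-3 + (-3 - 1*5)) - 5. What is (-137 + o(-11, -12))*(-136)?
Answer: 20808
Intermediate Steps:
o(U, q) = -16 (o(U, q) = (-3 + (-3 - 5)) - 5 = (-3 - 8) - 5 = -11 - 5 = -16)
(-137 + o(-11, -12))*(-136) = (-137 - 16)*(-136) = -153*(-136) = 20808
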